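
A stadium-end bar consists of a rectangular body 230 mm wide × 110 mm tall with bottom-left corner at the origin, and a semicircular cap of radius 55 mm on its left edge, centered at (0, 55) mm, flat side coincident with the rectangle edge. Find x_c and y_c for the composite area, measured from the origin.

Part | A | x̄ᵢ | ȳᵢ | A·x̄ᵢ | A·ȳᵢ
rectangular body | 25300.00 | 115.00 | 55.00 | 2909500.00 | 1391500.00
semicircular end | 4751.66 | -23.34 | 55.00 | -110916.67 | 261341.24
Σ | 30051.66 |  |  | 2798583.33 | 1652841.24
x_c = 2798583.33 / 30051.66 = 93.13 mm
y_c = 1652841.24 / 30051.66 = 55.00 mm

x_c = 93.13 mm, y_c = 55.00 mm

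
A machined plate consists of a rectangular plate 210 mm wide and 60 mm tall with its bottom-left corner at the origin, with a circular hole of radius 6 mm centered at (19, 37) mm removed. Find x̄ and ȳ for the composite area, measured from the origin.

Part | A | x̄ᵢ | ȳᵢ | A·x̄ᵢ | A·ȳᵢ
plate | 12600.00 | 105.00 | 30.00 | 1323000.00 | 378000.00
hole | -113.10 | 19.00 | 37.00 | -2148.85 | -4184.60
Σ | 12486.90 |  |  | 1320851.15 | 373815.40
x̄ = 1320851.15 / 12486.90 = 105.78 mm
ȳ = 373815.40 / 12486.90 = 29.94 mm

x̄ = 105.78 mm, ȳ = 29.94 mm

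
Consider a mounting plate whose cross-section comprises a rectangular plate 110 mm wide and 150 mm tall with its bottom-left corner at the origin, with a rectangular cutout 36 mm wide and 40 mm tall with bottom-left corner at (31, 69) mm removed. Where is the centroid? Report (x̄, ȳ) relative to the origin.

plate: A = 110 × 150 = 16500.00, centroid at (55.00, 75.00).
hole: A = −(36 × 40) = -1440.00, centroid at (49.00, 89.00).
ΣA = 15060.00 mm², ΣAx̄ = 836940.00 mm³, ΣAȳ = 1109340.00 mm³.
x̄ = 836940.00/15060.00 = 55.57 mm; ȳ = 1109340.00/15060.00 = 73.66 mm.

x̄ = 55.57 mm, ȳ = 73.66 mm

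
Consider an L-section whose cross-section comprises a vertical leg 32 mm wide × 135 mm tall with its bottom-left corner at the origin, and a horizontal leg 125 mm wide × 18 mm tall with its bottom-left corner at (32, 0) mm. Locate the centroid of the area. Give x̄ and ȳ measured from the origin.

vertical leg: A = 32 × 135 = 4320.00, centroid at (16.00, 67.50).
horizontal leg: A = 125 × 18 = 2250.00, centroid at (94.50, 9.00).
ΣA = 6570.00 mm², ΣAx̄ = 281745.00 mm³, ΣAȳ = 311850.00 mm³.
x̄ = 281745.00/6570.00 = 42.88 mm; ȳ = 311850.00/6570.00 = 47.47 mm.

x̄ = 42.88 mm, ȳ = 47.47 mm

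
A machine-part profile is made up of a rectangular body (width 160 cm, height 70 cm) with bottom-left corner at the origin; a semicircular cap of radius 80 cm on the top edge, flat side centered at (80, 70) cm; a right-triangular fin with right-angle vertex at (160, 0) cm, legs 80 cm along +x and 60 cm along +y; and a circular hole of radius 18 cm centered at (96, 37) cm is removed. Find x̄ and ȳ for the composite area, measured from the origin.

x̄ = 90.59 cm, ȳ = 63.94 cm

rectangular body: A = 160 × 70 = 11200.00, centroid at (80.00, 35.00).
semicircular top: A = ½π·80² = 10053.10, centroid at (80.00, 103.95).
triangular fin: A = ½·80·60 = 2400.00, centroid at (186.67, 20.00).
hole: A = −π·18² = -1017.88, centroid at (96.00, 37.00).
ΣA = 22635.22 cm², ΣAx̄ = 2050531.62 cm³, ΣAȳ = 1447388.68 cm³.
x̄ = 2050531.62/22635.22 = 90.59 cm; ȳ = 1447388.68/22635.22 = 63.94 cm.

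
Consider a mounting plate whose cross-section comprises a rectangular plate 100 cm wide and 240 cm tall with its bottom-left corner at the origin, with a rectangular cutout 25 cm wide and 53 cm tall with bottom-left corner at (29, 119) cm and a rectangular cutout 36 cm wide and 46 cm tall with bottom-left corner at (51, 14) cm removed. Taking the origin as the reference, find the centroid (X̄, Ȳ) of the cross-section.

X̄ = 49.04 cm, Ȳ = 124.93 cm

plate: A = 100 × 240 = 24000.00, centroid at (50.00, 120.00).
hole 1: A = −(25 × 53) = -1325.00, centroid at (41.50, 145.50).
hole 2: A = −(36 × 46) = -1656.00, centroid at (69.00, 37.00).
ΣA = 21019.00 cm²
ΣAX̄ = (24000.00)(50.00) + (-1325.00)(41.50) + (-1656.00)(69.00) = 1030748.50 cm³
ΣAȲ = (24000.00)(120.00) + (-1325.00)(145.50) + (-1656.00)(37.00) = 2625940.50 cm³
X̄ = 1030748.50 / 21019.00 = 49.04 cm
Ȳ = 2625940.50 / 21019.00 = 124.93 cm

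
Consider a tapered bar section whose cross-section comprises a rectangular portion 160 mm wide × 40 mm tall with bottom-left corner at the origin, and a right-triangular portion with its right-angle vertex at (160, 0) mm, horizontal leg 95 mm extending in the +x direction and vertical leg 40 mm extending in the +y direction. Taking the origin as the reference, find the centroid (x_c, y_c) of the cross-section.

x_c = 105.56 mm, y_c = 18.47 mm

rectangular portion: A = 160 × 40 = 6400.00, centroid at (80.00, 20.00).
triangular portion: A = ½·95·40 = 1900.00, centroid at (191.67, 13.33).
ΣA = 8300.00 mm², ΣAx_c = 876166.67 mm³, ΣAy_c = 153333.33 mm³.
x_c = 876166.67/8300.00 = 105.56 mm; y_c = 153333.33/8300.00 = 18.47 mm.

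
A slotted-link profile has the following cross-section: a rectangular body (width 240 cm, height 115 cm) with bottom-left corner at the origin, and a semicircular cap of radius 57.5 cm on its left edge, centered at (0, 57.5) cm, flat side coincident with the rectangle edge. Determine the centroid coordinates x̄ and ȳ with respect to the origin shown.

x̄ = 97.13 cm, ȳ = 57.50 cm

Part | A | x̄ᵢ | ȳᵢ | A·x̄ᵢ | A·ȳᵢ
rectangular body | 27600.00 | 120.00 | 57.50 | 3312000.00 | 1587000.00
semicircular end | 5193.45 | -24.40 | 57.50 | -126739.58 | 298623.11
Σ | 32793.45 |  |  | 3185260.42 | 1885623.11
x̄ = 3185260.42 / 32793.45 = 97.13 cm
ȳ = 1885623.11 / 32793.45 = 57.50 cm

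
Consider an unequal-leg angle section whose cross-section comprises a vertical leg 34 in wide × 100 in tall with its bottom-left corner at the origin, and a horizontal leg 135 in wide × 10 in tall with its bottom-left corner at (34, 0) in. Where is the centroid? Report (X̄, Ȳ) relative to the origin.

X̄ = 41.02 in, Ȳ = 37.21 in

vertical leg: A = 34 × 100 = 3400.00, centroid at (17.00, 50.00).
horizontal leg: A = 135 × 10 = 1350.00, centroid at (101.50, 5.00).
ΣA = 4750.00 in²
ΣAX̄ = (3400.00)(17.00) + (1350.00)(101.50) = 194825.00 in³
ΣAȲ = (3400.00)(50.00) + (1350.00)(5.00) = 176750.00 in³
X̄ = 194825.00 / 4750.00 = 41.02 in
Ȳ = 176750.00 / 4750.00 = 37.21 in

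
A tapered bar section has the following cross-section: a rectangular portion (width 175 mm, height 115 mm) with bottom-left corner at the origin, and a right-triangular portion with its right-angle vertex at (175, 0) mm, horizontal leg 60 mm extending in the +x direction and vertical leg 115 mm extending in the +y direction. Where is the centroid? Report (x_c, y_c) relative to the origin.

x_c = 103.23 mm, y_c = 54.70 mm

Part | A | x̄ᵢ | ȳᵢ | A·x̄ᵢ | A·ȳᵢ
rectangular portion | 20125.00 | 87.50 | 57.50 | 1760937.50 | 1157187.50
triangular portion | 3450.00 | 195.00 | 38.33 | 672750.00 | 132250.00
Σ | 23575.00 |  |  | 2433687.50 | 1289437.50
x_c = 2433687.50 / 23575.00 = 103.23 mm
y_c = 1289437.50 / 23575.00 = 54.70 mm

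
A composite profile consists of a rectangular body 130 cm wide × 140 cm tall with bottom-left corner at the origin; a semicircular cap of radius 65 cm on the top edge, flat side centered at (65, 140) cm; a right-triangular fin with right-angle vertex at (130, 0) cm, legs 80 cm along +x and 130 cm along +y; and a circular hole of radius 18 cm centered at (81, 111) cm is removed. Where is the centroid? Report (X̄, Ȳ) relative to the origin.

rectangular body: A = 130 × 140 = 18200.00, centroid at (65.00, 70.00).
semicircular top: A = ½π·65² = 6636.61, centroid at (65.00, 167.59).
triangular fin: A = ½·80·130 = 5200.00, centroid at (156.67, 43.33).
hole: A = −π·18² = -1017.88, centroid at (81.00, 111.00).
ΣA = 29018.74 cm²
ΣAX̄ = (18200.00)(65.00) + (6636.61)(65.00) + (5200.00)(156.67) + (-1017.88)(81.00) = 2346598.65 cm³
ΣAȲ = (18200.00)(70.00) + (6636.61)(167.59) + (5200.00)(43.33) + (-1017.88)(111.00) = 2498558.46 cm³
X̄ = 2346598.65 / 29018.74 = 80.86 cm
Ȳ = 2498558.46 / 29018.74 = 86.10 cm

X̄ = 80.86 cm, Ȳ = 86.10 cm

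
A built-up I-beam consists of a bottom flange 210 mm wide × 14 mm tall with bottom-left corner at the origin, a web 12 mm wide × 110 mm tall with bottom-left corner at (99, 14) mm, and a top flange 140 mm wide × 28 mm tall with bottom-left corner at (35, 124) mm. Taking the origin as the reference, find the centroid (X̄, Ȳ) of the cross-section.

X̄ = 105.00 mm, Ȳ = 79.78 mm

bottom flange: A = 210 × 14 = 2940.00, centroid at (105.00, 7.00).
web: A = 12 × 110 = 1320.00, centroid at (105.00, 69.00).
top flange: A = 140 × 28 = 3920.00, centroid at (105.00, 138.00).
ΣA = 8180.00 mm²
ΣAX̄ = (2940.00)(105.00) + (1320.00)(105.00) + (3920.00)(105.00) = 858900.00 mm³
ΣAȲ = (2940.00)(7.00) + (1320.00)(69.00) + (3920.00)(138.00) = 652620.00 mm³
X̄ = 858900.00 / 8180.00 = 105.00 mm
Ȳ = 652620.00 / 8180.00 = 79.78 mm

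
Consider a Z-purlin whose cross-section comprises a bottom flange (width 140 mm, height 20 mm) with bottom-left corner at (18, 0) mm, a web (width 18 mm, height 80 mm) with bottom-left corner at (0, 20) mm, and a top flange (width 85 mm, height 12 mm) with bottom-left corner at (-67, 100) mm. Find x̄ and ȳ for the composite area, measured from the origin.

bottom flange: A = 140 × 20 = 2800.00, centroid at (88.00, 10.00).
web: A = 18 × 80 = 1440.00, centroid at (9.00, 60.00).
top flange: A = 85 × 12 = 1020.00, centroid at (-24.50, 106.00).
ΣA = 5260.00 mm²
ΣAx̄ = (2800.00)(88.00) + (1440.00)(9.00) + (1020.00)(-24.50) = 234370.00 mm³
ΣAȳ = (2800.00)(10.00) + (1440.00)(60.00) + (1020.00)(106.00) = 222520.00 mm³
x̄ = 234370.00 / 5260.00 = 44.56 mm
ȳ = 222520.00 / 5260.00 = 42.30 mm

x̄ = 44.56 mm, ȳ = 42.30 mm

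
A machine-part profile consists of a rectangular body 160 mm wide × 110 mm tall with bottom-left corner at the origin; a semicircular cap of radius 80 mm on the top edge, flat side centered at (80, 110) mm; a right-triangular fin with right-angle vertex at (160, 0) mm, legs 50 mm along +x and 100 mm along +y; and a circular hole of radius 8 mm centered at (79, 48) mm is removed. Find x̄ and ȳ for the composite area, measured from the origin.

rectangular body: A = 160 × 110 = 17600.00, centroid at (80.00, 55.00).
semicircular top: A = ½π·80² = 10053.10, centroid at (80.00, 143.95).
triangular fin: A = ½·50·100 = 2500.00, centroid at (176.67, 33.33).
hole: A = −π·8² = -201.06, centroid at (79.00, 48.00).
ΣA = 29952.03 mm², ΣAx̄ = 2638030.49 mm³, ΣAȳ = 2488856.31 mm³.
x̄ = 2638030.49/29952.03 = 88.08 mm; ȳ = 2488856.31/29952.03 = 83.09 mm.

x̄ = 88.08 mm, ȳ = 83.09 mm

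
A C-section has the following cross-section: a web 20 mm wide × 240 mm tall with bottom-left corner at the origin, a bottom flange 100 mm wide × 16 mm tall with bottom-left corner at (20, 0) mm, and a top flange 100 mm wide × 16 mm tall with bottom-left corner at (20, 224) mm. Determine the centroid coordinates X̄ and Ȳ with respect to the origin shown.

Part | A | x̄ᵢ | ȳᵢ | A·x̄ᵢ | A·ȳᵢ
web | 4800.00 | 10.00 | 120.00 | 48000.00 | 576000.00
bottom flange | 1600.00 | 70.00 | 8.00 | 112000.00 | 12800.00
top flange | 1600.00 | 70.00 | 232.00 | 112000.00 | 371200.00
Σ | 8000.00 |  |  | 272000.00 | 960000.00
X̄ = 272000.00 / 8000.00 = 34.00 mm
Ȳ = 960000.00 / 8000.00 = 120.00 mm

X̄ = 34.00 mm, Ȳ = 120.00 mm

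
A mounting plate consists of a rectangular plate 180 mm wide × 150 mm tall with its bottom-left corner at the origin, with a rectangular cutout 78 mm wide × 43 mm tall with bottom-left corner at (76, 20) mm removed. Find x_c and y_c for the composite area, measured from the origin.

x_c = 86.45 mm, y_c = 79.75 mm

plate: A = 180 × 150 = 27000.00, centroid at (90.00, 75.00).
hole: A = −(78 × 43) = -3354.00, centroid at (115.00, 41.50).
ΣA = 23646.00 mm², ΣAx_c = 2044290.00 mm³, ΣAy_c = 1885809.00 mm³.
x_c = 2044290.00/23646.00 = 86.45 mm; y_c = 1885809.00/23646.00 = 79.75 mm.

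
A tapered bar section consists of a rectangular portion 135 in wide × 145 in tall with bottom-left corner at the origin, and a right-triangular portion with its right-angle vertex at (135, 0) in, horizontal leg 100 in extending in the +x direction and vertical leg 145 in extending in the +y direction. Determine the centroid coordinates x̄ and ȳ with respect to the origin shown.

rectangular portion: A = 135 × 145 = 19575.00, centroid at (67.50, 72.50).
triangular portion: A = ½·100·145 = 7250.00, centroid at (168.33, 48.33).
ΣA = 26825.00 in²
ΣAx̄ = (19575.00)(67.50) + (7250.00)(168.33) = 2541729.17 in³
ΣAȳ = (19575.00)(72.50) + (7250.00)(48.33) = 1769604.17 in³
x̄ = 2541729.17 / 26825.00 = 94.75 in
ȳ = 1769604.17 / 26825.00 = 65.97 in

x̄ = 94.75 in, ȳ = 65.97 in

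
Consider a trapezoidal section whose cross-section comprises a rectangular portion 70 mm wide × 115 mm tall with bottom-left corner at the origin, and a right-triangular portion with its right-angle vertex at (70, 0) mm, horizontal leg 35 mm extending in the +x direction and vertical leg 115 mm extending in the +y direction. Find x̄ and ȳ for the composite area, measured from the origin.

x̄ = 44.33 mm, ȳ = 53.67 mm

Part | A | x̄ᵢ | ȳᵢ | A·x̄ᵢ | A·ȳᵢ
rectangular portion | 8050.00 | 35.00 | 57.50 | 281750.00 | 462875.00
triangular portion | 2012.50 | 81.67 | 38.33 | 164354.17 | 77145.83
Σ | 10062.50 |  |  | 446104.17 | 540020.83
x̄ = 446104.17 / 10062.50 = 44.33 mm
ȳ = 540020.83 / 10062.50 = 53.67 mm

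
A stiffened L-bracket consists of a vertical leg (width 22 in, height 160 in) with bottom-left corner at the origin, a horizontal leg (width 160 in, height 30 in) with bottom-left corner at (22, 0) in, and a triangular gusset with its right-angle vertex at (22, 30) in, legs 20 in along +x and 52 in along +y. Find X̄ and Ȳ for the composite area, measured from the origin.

X̄ = 61.45 in, Ȳ = 42.78 in

vertical leg: A = 22 × 160 = 3520.00, centroid at (11.00, 80.00).
horizontal leg: A = 160 × 30 = 4800.00, centroid at (102.00, 15.00).
gusset: A = ½·20·52 = 520.00, centroid at (28.67, 47.33).
ΣA = 8840.00 in², ΣAX̄ = 543226.67 in³, ΣAȲ = 378213.33 in³.
X̄ = 543226.67/8840.00 = 61.45 in; Ȳ = 378213.33/8840.00 = 42.78 in.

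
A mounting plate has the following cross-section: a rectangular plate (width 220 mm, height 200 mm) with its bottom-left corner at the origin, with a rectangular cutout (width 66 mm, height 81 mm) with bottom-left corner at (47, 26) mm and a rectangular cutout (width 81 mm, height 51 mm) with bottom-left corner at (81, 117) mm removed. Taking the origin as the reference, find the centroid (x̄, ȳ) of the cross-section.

plate: A = 220 × 200 = 44000.00, centroid at (110.00, 100.00).
hole 1: A = −(66 × 81) = -5346.00, centroid at (80.00, 66.50).
hole 2: A = −(81 × 51) = -4131.00, centroid at (121.50, 142.50).
ΣA = 34523.00 mm²
ΣAx̄ = (44000.00)(110.00) + (-5346.00)(80.00) + (-4131.00)(121.50) = 3910403.50 mm³
ΣAȳ = (44000.00)(100.00) + (-5346.00)(66.50) + (-4131.00)(142.50) = 3455823.50 mm³
x̄ = 3910403.50 / 34523.00 = 113.27 mm
ȳ = 3455823.50 / 34523.00 = 100.10 mm

x̄ = 113.27 mm, ȳ = 100.10 mm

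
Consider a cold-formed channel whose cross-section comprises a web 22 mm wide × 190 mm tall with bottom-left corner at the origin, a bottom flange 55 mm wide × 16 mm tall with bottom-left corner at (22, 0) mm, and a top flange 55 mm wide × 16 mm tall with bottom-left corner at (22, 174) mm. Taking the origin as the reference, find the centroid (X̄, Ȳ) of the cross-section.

web: A = 22 × 190 = 4180.00, centroid at (11.00, 95.00).
bottom flange: A = 55 × 16 = 880.00, centroid at (49.50, 8.00).
top flange: A = 55 × 16 = 880.00, centroid at (49.50, 182.00).
ΣA = 5940.00 mm², ΣAX̄ = 133100.00 mm³, ΣAȲ = 564300.00 mm³.
X̄ = 133100.00/5940.00 = 22.41 mm; Ȳ = 564300.00/5940.00 = 95.00 mm.

X̄ = 22.41 mm, Ȳ = 95.00 mm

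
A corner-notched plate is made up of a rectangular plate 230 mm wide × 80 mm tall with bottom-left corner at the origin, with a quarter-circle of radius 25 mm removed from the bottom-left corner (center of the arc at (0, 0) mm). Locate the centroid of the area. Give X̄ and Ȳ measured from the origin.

plate: A = 230 × 80 = 18400.00, centroid at (115.00, 40.00).
removed quarter-circle: A = −¼π·25² = -490.87, centroid at (10.61, 10.61).
ΣA = 17909.13 mm²
ΣAX̄ = (18400.00)(115.00) + (-490.87)(10.61) = 2110791.67 mm³
ΣAȲ = (18400.00)(40.00) + (-490.87)(10.61) = 730791.67 mm³
X̄ = 2110791.67 / 17909.13 = 117.86 mm
Ȳ = 730791.67 / 17909.13 = 40.81 mm

X̄ = 117.86 mm, Ȳ = 40.81 mm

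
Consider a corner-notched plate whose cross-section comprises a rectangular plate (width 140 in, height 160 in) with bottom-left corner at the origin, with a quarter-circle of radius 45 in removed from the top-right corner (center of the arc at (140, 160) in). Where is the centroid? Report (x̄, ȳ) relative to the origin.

x̄ = 66.11 in, ȳ = 75.35 in

plate: A = 140 × 160 = 22400.00, centroid at (70.00, 80.00).
removed quarter-circle: A = −¼π·45² = -1590.43, centroid at (120.90, 140.90).
ΣA = 20809.57 in²
ΣAx̄ = (22400.00)(70.00) + (-1590.43)(120.90) = 1375714.62 in³
ΣAȳ = (22400.00)(80.00) + (-1590.43)(140.90) = 1567906.00 in³
x̄ = 1375714.62 / 20809.57 = 66.11 in
ȳ = 1567906.00 / 20809.57 = 75.35 in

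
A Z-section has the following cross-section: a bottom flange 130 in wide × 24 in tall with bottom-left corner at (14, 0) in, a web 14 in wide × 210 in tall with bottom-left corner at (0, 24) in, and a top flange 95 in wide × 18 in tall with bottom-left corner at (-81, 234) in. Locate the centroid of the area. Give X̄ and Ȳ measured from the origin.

X̄ = 27.00 in, Ȳ = 107.11 in

Part | A | x̄ᵢ | ȳᵢ | A·x̄ᵢ | A·ȳᵢ
bottom flange | 3120.00 | 79.00 | 12.00 | 246480.00 | 37440.00
web | 2940.00 | 7.00 | 129.00 | 20580.00 | 379260.00
top flange | 1710.00 | -33.50 | 243.00 | -57285.00 | 415530.00
Σ | 7770.00 |  |  | 209775.00 | 832230.00
X̄ = 209775.00 / 7770.00 = 27.00 in
Ȳ = 832230.00 / 7770.00 = 107.11 in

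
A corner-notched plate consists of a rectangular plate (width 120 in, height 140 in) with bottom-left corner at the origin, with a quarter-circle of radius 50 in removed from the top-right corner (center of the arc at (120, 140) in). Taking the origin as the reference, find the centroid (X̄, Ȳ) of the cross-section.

plate: A = 120 × 140 = 16800.00, centroid at (60.00, 70.00).
removed quarter-circle: A = −¼π·50² = -1963.50, centroid at (98.78, 118.78).
ΣA = 14836.50 in², ΣAX̄ = 814047.22 in³, ΣAȲ = 942777.31 in³.
X̄ = 814047.22/14836.50 = 54.87 in; Ȳ = 942777.31/14836.50 = 63.54 in.

X̄ = 54.87 in, Ȳ = 63.54 in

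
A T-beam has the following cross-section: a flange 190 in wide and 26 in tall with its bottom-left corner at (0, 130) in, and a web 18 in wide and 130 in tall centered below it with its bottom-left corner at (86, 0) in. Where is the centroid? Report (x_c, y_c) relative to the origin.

x_c = 95.00 in, y_c = 117.93 in

web: A = 18 × 130 = 2340.00, centroid at (95.00, 65.00).
flange: A = 190 × 26 = 4940.00, centroid at (95.00, 143.00).
ΣA = 7280.00 in²
ΣAx_c = (2340.00)(95.00) + (4940.00)(95.00) = 691600.00 in³
ΣAy_c = (2340.00)(65.00) + (4940.00)(143.00) = 858520.00 in³
x_c = 691600.00 / 7280.00 = 95.00 in
y_c = 858520.00 / 7280.00 = 117.93 in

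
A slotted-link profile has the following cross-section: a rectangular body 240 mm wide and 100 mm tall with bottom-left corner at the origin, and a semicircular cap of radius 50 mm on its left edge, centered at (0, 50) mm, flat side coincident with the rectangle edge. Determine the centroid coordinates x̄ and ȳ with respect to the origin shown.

Part | A | x̄ᵢ | ȳᵢ | A·x̄ᵢ | A·ȳᵢ
rectangular body | 24000.00 | 120.00 | 50.00 | 2880000.00 | 1200000.00
semicircular end | 3926.99 | -21.22 | 50.00 | -83333.33 | 196349.54
Σ | 27926.99 |  |  | 2796666.67 | 1396349.54
x̄ = 2796666.67 / 27926.99 = 100.14 mm
ȳ = 1396349.54 / 27926.99 = 50.00 mm

x̄ = 100.14 mm, ȳ = 50.00 mm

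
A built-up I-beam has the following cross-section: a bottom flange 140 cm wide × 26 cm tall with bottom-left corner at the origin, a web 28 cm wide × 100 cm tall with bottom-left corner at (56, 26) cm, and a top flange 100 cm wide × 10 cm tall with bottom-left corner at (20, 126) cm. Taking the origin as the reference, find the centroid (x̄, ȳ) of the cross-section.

Part | A | x̄ᵢ | ȳᵢ | A·x̄ᵢ | A·ȳᵢ
bottom flange | 3640.00 | 70.00 | 13.00 | 254800.00 | 47320.00
web | 2800.00 | 70.00 | 76.00 | 196000.00 | 212800.00
top flange | 1000.00 | 70.00 | 131.00 | 70000.00 | 131000.00
Σ | 7440.00 |  |  | 520800.00 | 391120.00
x̄ = 520800.00 / 7440.00 = 70.00 cm
ȳ = 391120.00 / 7440.00 = 52.57 cm

x̄ = 70.00 cm, ȳ = 52.57 cm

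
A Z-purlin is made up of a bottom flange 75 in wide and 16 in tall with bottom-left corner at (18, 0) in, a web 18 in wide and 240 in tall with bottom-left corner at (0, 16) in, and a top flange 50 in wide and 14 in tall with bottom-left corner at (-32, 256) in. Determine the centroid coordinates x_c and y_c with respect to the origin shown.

x_c = 16.17 in, y_c = 125.60 in

bottom flange: A = 75 × 16 = 1200.00, centroid at (55.50, 8.00).
web: A = 18 × 240 = 4320.00, centroid at (9.00, 136.00).
top flange: A = 50 × 14 = 700.00, centroid at (-7.00, 263.00).
ΣA = 6220.00 in²
ΣAx_c = (1200.00)(55.50) + (4320.00)(9.00) + (700.00)(-7.00) = 100580.00 in³
ΣAy_c = (1200.00)(8.00) + (4320.00)(136.00) + (700.00)(263.00) = 781220.00 in³
x_c = 100580.00 / 6220.00 = 16.17 in
y_c = 781220.00 / 6220.00 = 125.60 in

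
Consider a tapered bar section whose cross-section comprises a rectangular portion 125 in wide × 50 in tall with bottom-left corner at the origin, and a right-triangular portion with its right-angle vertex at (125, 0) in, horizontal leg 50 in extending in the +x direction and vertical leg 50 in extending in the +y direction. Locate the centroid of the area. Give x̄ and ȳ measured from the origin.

x̄ = 75.69 in, ȳ = 23.61 in

rectangular portion: A = 125 × 50 = 6250.00, centroid at (62.50, 25.00).
triangular portion: A = ½·50·50 = 1250.00, centroid at (141.67, 16.67).
ΣA = 7500.00 in²
ΣAx̄ = (6250.00)(62.50) + (1250.00)(141.67) = 567708.33 in³
ΣAȳ = (6250.00)(25.00) + (1250.00)(16.67) = 177083.33 in³
x̄ = 567708.33 / 7500.00 = 75.69 in
ȳ = 177083.33 / 7500.00 = 23.61 in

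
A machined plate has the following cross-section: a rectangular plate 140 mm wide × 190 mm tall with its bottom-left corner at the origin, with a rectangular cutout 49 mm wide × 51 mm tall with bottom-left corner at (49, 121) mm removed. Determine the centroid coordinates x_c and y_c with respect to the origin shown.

x_c = 69.64 mm, y_c = 89.66 mm

plate: A = 140 × 190 = 26600.00, centroid at (70.00, 95.00).
hole: A = −(49 × 51) = -2499.00, centroid at (73.50, 146.50).
ΣA = 24101.00 mm², ΣAx_c = 1678323.50 mm³, ΣAy_c = 2160896.50 mm³.
x_c = 1678323.50/24101.00 = 69.64 mm; y_c = 2160896.50/24101.00 = 89.66 mm.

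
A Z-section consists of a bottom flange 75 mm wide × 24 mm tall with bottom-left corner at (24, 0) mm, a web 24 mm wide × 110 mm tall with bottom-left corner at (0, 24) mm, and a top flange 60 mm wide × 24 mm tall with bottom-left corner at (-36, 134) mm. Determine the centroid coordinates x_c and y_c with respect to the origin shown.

bottom flange: A = 75 × 24 = 1800.00, centroid at (61.50, 12.00).
web: A = 24 × 110 = 2640.00, centroid at (12.00, 79.00).
top flange: A = 60 × 24 = 1440.00, centroid at (-6.00, 146.00).
ΣA = 5880.00 mm²
ΣAx_c = (1800.00)(61.50) + (2640.00)(12.00) + (1440.00)(-6.00) = 133740.00 mm³
ΣAy_c = (1800.00)(12.00) + (2640.00)(79.00) + (1440.00)(146.00) = 440400.00 mm³
x_c = 133740.00 / 5880.00 = 22.74 mm
y_c = 440400.00 / 5880.00 = 74.90 mm

x_c = 22.74 mm, y_c = 74.90 mm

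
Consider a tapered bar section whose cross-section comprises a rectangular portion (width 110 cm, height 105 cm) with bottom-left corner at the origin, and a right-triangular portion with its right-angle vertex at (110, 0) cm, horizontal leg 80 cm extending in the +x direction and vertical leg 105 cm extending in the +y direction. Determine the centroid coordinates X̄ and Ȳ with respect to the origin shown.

Part | A | x̄ᵢ | ȳᵢ | A·x̄ᵢ | A·ȳᵢ
rectangular portion | 11550.00 | 55.00 | 52.50 | 635250.00 | 606375.00
triangular portion | 4200.00 | 136.67 | 35.00 | 574000.00 | 147000.00
Σ | 15750.00 |  |  | 1209250.00 | 753375.00
X̄ = 1209250.00 / 15750.00 = 76.78 cm
Ȳ = 753375.00 / 15750.00 = 47.83 cm

X̄ = 76.78 cm, Ȳ = 47.83 cm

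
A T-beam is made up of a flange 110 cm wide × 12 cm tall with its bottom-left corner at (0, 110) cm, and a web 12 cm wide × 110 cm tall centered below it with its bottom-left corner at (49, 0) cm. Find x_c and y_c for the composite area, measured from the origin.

x_c = 55.00 cm, y_c = 85.50 cm

web: A = 12 × 110 = 1320.00, centroid at (55.00, 55.00).
flange: A = 110 × 12 = 1320.00, centroid at (55.00, 116.00).
ΣA = 2640.00 cm², ΣAx_c = 145200.00 cm³, ΣAy_c = 225720.00 cm³.
x_c = 145200.00/2640.00 = 55.00 cm; y_c = 225720.00/2640.00 = 85.50 cm.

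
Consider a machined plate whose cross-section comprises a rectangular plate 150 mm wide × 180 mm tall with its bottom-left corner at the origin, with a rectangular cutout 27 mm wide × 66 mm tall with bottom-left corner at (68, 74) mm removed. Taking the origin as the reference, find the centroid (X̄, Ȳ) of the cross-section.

Part | A | x̄ᵢ | ȳᵢ | A·x̄ᵢ | A·ȳᵢ
plate | 27000.00 | 75.00 | 90.00 | 2025000.00 | 2430000.00
hole | -1782.00 | 81.50 | 107.00 | -145233.00 | -190674.00
Σ | 25218.00 |  |  | 1879767.00 | 2239326.00
X̄ = 1879767.00 / 25218.00 = 74.54 mm
Ȳ = 2239326.00 / 25218.00 = 88.80 mm

X̄ = 74.54 mm, Ȳ = 88.80 mm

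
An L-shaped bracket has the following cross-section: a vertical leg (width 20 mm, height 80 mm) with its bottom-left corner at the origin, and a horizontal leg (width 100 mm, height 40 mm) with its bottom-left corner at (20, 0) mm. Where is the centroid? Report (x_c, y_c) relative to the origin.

x_c = 52.86 mm, y_c = 25.71 mm

Part | A | x̄ᵢ | ȳᵢ | A·x̄ᵢ | A·ȳᵢ
vertical leg | 1600.00 | 10.00 | 40.00 | 16000.00 | 64000.00
horizontal leg | 4000.00 | 70.00 | 20.00 | 280000.00 | 80000.00
Σ | 5600.00 |  |  | 296000.00 | 144000.00
x_c = 296000.00 / 5600.00 = 52.86 mm
y_c = 144000.00 / 5600.00 = 25.71 mm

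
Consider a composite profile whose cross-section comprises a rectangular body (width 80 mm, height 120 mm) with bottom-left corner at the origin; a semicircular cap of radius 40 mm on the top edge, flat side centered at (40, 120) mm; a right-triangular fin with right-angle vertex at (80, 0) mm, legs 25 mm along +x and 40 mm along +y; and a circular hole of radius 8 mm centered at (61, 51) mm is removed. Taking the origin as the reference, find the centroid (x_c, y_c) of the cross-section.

rectangular body: A = 80 × 120 = 9600.00, centroid at (40.00, 60.00).
semicircular top: A = ½π·40² = 2513.27, centroid at (40.00, 136.98).
triangular fin: A = ½·25·40 = 500.00, centroid at (88.33, 13.33).
hole: A = −π·8² = -201.06, centroid at (61.00, 51.00).
ΣA = 12412.21 mm²
ΣAx_c = (9600.00)(40.00) + (2513.27)(40.00) + (500.00)(88.33) + (-201.06)(61.00) = 516432.85 mm³
ΣAy_c = (9600.00)(60.00) + (2513.27)(136.98) + (500.00)(13.33) + (-201.06)(51.00) = 916672.07 mm³
x_c = 516432.85 / 12412.21 = 41.61 mm
y_c = 916672.07 / 12412.21 = 73.85 mm

x_c = 41.61 mm, y_c = 73.85 mm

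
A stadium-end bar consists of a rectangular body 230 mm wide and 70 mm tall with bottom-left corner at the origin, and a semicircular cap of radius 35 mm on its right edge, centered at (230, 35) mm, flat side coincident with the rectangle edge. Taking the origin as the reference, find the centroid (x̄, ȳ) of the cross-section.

x̄ = 128.86 mm, ȳ = 35.00 mm

Part | A | x̄ᵢ | ȳᵢ | A·x̄ᵢ | A·ȳᵢ
rectangular body | 16100.00 | 115.00 | 35.00 | 1851500.00 | 563500.00
semicircular end | 1924.23 | 244.85 | 35.00 | 471155.20 | 67347.89
Σ | 18024.23 |  |  | 2322655.20 | 630847.89
x̄ = 2322655.20 / 18024.23 = 128.86 mm
ȳ = 630847.89 / 18024.23 = 35.00 mm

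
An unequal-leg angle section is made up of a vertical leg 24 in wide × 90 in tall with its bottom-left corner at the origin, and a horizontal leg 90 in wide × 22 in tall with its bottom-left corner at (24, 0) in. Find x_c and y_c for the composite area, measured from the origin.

Part | A | x̄ᵢ | ȳᵢ | A·x̄ᵢ | A·ȳᵢ
vertical leg | 2160.00 | 12.00 | 45.00 | 25920.00 | 97200.00
horizontal leg | 1980.00 | 69.00 | 11.00 | 136620.00 | 21780.00
Σ | 4140.00 |  |  | 162540.00 | 118980.00
x_c = 162540.00 / 4140.00 = 39.26 in
y_c = 118980.00 / 4140.00 = 28.74 in

x_c = 39.26 in, y_c = 28.74 in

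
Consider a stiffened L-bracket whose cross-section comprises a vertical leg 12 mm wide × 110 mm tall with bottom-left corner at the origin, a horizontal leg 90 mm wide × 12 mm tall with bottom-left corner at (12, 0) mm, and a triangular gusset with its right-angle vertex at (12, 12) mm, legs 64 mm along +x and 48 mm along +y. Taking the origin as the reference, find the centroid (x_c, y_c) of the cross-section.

vertical leg: A = 12 × 110 = 1320.00, centroid at (6.00, 55.00).
horizontal leg: A = 90 × 12 = 1080.00, centroid at (57.00, 6.00).
gusset: A = ½·64·48 = 1536.00, centroid at (33.33, 28.00).
ΣA = 3936.00 mm², ΣAx_c = 120680.00 mm³, ΣAy_c = 122088.00 mm³.
x_c = 120680.00/3936.00 = 30.66 mm; y_c = 122088.00/3936.00 = 31.02 mm.

x_c = 30.66 mm, y_c = 31.02 mm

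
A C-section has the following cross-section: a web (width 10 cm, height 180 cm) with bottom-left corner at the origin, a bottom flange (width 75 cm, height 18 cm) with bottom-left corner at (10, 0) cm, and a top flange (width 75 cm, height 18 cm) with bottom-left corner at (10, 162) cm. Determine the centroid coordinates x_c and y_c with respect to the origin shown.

web: A = 10 × 180 = 1800.00, centroid at (5.00, 90.00).
bottom flange: A = 75 × 18 = 1350.00, centroid at (47.50, 9.00).
top flange: A = 75 × 18 = 1350.00, centroid at (47.50, 171.00).
ΣA = 4500.00 cm²
ΣAx_c = (1800.00)(5.00) + (1350.00)(47.50) + (1350.00)(47.50) = 137250.00 cm³
ΣAy_c = (1800.00)(90.00) + (1350.00)(9.00) + (1350.00)(171.00) = 405000.00 cm³
x_c = 137250.00 / 4500.00 = 30.50 cm
y_c = 405000.00 / 4500.00 = 90.00 cm

x_c = 30.50 cm, y_c = 90.00 cm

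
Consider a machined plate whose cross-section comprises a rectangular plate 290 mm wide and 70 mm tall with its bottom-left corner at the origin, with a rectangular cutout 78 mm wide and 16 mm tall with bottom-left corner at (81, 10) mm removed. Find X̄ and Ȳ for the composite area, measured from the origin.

X̄ = 146.64 mm, Ȳ = 36.11 mm

plate: A = 290 × 70 = 20300.00, centroid at (145.00, 35.00).
hole: A = −(78 × 16) = -1248.00, centroid at (120.00, 18.00).
ΣA = 19052.00 mm²
ΣAX̄ = (20300.00)(145.00) + (-1248.00)(120.00) = 2793740.00 mm³
ΣAȲ = (20300.00)(35.00) + (-1248.00)(18.00) = 688036.00 mm³
X̄ = 2793740.00 / 19052.00 = 146.64 mm
Ȳ = 688036.00 / 19052.00 = 36.11 mm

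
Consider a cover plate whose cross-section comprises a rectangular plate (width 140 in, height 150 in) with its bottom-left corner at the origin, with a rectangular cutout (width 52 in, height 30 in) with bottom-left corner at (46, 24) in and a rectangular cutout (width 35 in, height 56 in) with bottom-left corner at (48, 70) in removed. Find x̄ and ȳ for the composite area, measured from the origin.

plate: A = 140 × 150 = 21000.00, centroid at (70.00, 75.00).
hole 1: A = −(52 × 30) = -1560.00, centroid at (72.00, 39.00).
hole 2: A = −(35 × 56) = -1960.00, centroid at (65.50, 98.00).
ΣA = 17480.00 in²
ΣAx̄ = (21000.00)(70.00) + (-1560.00)(72.00) + (-1960.00)(65.50) = 1229300.00 in³
ΣAȳ = (21000.00)(75.00) + (-1560.00)(39.00) + (-1960.00)(98.00) = 1322080.00 in³
x̄ = 1229300.00 / 17480.00 = 70.33 in
ȳ = 1322080.00 / 17480.00 = 75.63 in

x̄ = 70.33 in, ȳ = 75.63 in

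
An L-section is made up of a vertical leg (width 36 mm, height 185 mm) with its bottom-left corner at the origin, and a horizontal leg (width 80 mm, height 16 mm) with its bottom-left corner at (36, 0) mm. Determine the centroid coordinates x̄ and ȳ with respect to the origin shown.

x̄ = 27.35 mm, ȳ = 78.88 mm

Part | A | x̄ᵢ | ȳᵢ | A·x̄ᵢ | A·ȳᵢ
vertical leg | 6660.00 | 18.00 | 92.50 | 119880.00 | 616050.00
horizontal leg | 1280.00 | 76.00 | 8.00 | 97280.00 | 10240.00
Σ | 7940.00 |  |  | 217160.00 | 626290.00
x̄ = 217160.00 / 7940.00 = 27.35 mm
ȳ = 626290.00 / 7940.00 = 78.88 mm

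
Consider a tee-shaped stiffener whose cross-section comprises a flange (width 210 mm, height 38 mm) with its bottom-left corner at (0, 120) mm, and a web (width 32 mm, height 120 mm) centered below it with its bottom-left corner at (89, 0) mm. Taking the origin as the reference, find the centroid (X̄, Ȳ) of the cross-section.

Part | A | x̄ᵢ | ȳᵢ | A·x̄ᵢ | A·ȳᵢ
web | 3840.00 | 105.00 | 60.00 | 403200.00 | 230400.00
flange | 7980.00 | 105.00 | 139.00 | 837900.00 | 1109220.00
Σ | 11820.00 |  |  | 1241100.00 | 1339620.00
X̄ = 1241100.00 / 11820.00 = 105.00 mm
Ȳ = 1339620.00 / 11820.00 = 113.34 mm

X̄ = 105.00 mm, Ȳ = 113.34 mm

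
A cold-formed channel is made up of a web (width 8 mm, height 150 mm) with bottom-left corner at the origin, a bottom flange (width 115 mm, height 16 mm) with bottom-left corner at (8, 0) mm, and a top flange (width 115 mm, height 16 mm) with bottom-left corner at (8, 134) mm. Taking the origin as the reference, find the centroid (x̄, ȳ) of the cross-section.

Part | A | x̄ᵢ | ȳᵢ | A·x̄ᵢ | A·ȳᵢ
web | 1200.00 | 4.00 | 75.00 | 4800.00 | 90000.00
bottom flange | 1840.00 | 65.50 | 8.00 | 120520.00 | 14720.00
top flange | 1840.00 | 65.50 | 142.00 | 120520.00 | 261280.00
Σ | 4880.00 |  |  | 245840.00 | 366000.00
x̄ = 245840.00 / 4880.00 = 50.38 mm
ȳ = 366000.00 / 4880.00 = 75.00 mm

x̄ = 50.38 mm, ȳ = 75.00 mm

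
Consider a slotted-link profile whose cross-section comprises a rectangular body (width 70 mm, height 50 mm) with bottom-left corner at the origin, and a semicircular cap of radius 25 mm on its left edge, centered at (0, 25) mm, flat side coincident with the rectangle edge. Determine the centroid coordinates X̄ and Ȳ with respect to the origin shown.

Part | A | x̄ᵢ | ȳᵢ | A·x̄ᵢ | A·ȳᵢ
rectangular body | 3500.00 | 35.00 | 25.00 | 122500.00 | 87500.00
semicircular end | 981.75 | -10.61 | 25.00 | -10416.67 | 24543.69
Σ | 4481.75 |  |  | 112083.33 | 112043.69
X̄ = 112083.33 / 4481.75 = 25.01 mm
Ȳ = 112043.69 / 4481.75 = 25.00 mm

X̄ = 25.01 mm, Ȳ = 25.00 mm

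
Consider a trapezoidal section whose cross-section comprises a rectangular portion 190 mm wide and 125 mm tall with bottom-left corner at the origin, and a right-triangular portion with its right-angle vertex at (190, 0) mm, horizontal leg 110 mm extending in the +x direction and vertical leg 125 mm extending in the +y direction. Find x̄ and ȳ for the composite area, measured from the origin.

rectangular portion: A = 190 × 125 = 23750.00, centroid at (95.00, 62.50).
triangular portion: A = ½·110·125 = 6875.00, centroid at (226.67, 41.67).
ΣA = 30625.00 mm²
ΣAx̄ = (23750.00)(95.00) + (6875.00)(226.67) = 3814583.33 mm³
ΣAȳ = (23750.00)(62.50) + (6875.00)(41.67) = 1770833.33 mm³
x̄ = 3814583.33 / 30625.00 = 124.56 mm
ȳ = 1770833.33 / 30625.00 = 57.82 mm

x̄ = 124.56 mm, ȳ = 57.82 mm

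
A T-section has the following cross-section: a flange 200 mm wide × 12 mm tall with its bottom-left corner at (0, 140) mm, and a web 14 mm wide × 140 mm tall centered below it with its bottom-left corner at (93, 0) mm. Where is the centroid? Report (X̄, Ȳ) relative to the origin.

web: A = 14 × 140 = 1960.00, centroid at (100.00, 70.00).
flange: A = 200 × 12 = 2400.00, centroid at (100.00, 146.00).
ΣA = 4360.00 mm², ΣAX̄ = 436000.00 mm³, ΣAȲ = 487600.00 mm³.
X̄ = 436000.00/4360.00 = 100.00 mm; Ȳ = 487600.00/4360.00 = 111.83 mm.

X̄ = 100.00 mm, Ȳ = 111.83 mm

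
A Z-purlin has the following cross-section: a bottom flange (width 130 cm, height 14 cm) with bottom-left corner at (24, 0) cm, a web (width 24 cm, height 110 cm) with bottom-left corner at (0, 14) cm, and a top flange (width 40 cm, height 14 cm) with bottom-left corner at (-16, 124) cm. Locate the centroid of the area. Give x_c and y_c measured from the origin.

x_c = 39.02 cm, y_c = 53.44 cm

bottom flange: A = 130 × 14 = 1820.00, centroid at (89.00, 7.00).
web: A = 24 × 110 = 2640.00, centroid at (12.00, 69.00).
top flange: A = 40 × 14 = 560.00, centroid at (4.00, 131.00).
ΣA = 5020.00 cm², ΣAx_c = 195900.00 cm³, ΣAy_c = 268260.00 cm³.
x_c = 195900.00/5020.00 = 39.02 cm; y_c = 268260.00/5020.00 = 53.44 cm.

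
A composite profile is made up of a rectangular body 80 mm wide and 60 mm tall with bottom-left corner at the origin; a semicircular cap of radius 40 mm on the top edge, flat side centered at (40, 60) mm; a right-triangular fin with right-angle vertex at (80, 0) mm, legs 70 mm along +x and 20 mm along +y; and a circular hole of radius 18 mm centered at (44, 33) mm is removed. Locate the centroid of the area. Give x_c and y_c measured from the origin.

Part | A | x̄ᵢ | ȳᵢ | A·x̄ᵢ | A·ȳᵢ
rectangular body | 4800.00 | 40.00 | 30.00 | 192000.00 | 144000.00
semicircular top | 2513.27 | 40.00 | 76.98 | 100530.96 | 193463.11
triangular fin | 700.00 | 103.33 | 6.67 | 72333.33 | 4666.67
hole | -1017.88 | 44.00 | 33.00 | -44786.54 | -33589.91
Σ | 6995.40 |  |  | 320077.75 | 308539.87
x_c = 320077.75 / 6995.40 = 45.76 mm
y_c = 308539.87 / 6995.40 = 44.11 mm

x_c = 45.76 mm, y_c = 44.11 mm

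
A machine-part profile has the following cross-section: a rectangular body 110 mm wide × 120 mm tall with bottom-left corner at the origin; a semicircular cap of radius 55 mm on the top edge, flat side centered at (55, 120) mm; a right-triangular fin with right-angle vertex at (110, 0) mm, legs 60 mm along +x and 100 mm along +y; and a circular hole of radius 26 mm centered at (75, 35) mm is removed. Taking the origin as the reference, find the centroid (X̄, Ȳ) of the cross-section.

rectangular body: A = 110 × 120 = 13200.00, centroid at (55.00, 60.00).
semicircular top: A = ½π·55² = 4751.66, centroid at (55.00, 143.34).
triangular fin: A = ½·60·100 = 3000.00, centroid at (130.00, 33.33).
hole: A = −π·26² = -2123.72, centroid at (75.00, 35.00).
ΣA = 18827.94 mm²
ΣAX̄ = (13200.00)(55.00) + (4751.66)(55.00) + (3000.00)(130.00) + (-2123.72)(75.00) = 1218062.49 mm³
ΣAȲ = (13200.00)(60.00) + (4751.66)(143.34) + (3000.00)(33.33) + (-2123.72)(35.00) = 1498785.65 mm³
X̄ = 1218062.49 / 18827.94 = 64.69 mm
Ȳ = 1498785.65 / 18827.94 = 79.60 mm

X̄ = 64.69 mm, Ȳ = 79.60 mm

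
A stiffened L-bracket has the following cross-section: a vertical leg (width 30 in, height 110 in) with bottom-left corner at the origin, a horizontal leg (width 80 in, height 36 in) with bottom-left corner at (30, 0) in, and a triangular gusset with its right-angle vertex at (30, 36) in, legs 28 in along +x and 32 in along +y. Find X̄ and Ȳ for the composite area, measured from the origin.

vertical leg: A = 30 × 110 = 3300.00, centroid at (15.00, 55.00).
horizontal leg: A = 80 × 36 = 2880.00, centroid at (70.00, 18.00).
gusset: A = ½·28·32 = 448.00, centroid at (39.33, 46.67).
ΣA = 6628.00 in², ΣAX̄ = 268721.33 in³, ΣAȲ = 254246.67 in³.
X̄ = 268721.33/6628.00 = 40.54 in; Ȳ = 254246.67/6628.00 = 38.36 in.

X̄ = 40.54 in, Ȳ = 38.36 in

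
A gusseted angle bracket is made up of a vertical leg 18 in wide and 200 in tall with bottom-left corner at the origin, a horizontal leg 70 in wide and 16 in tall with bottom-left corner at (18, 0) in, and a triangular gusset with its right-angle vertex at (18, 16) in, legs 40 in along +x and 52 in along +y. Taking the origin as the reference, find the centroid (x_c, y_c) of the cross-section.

x_c = 21.59 in, y_c = 70.07 in

vertical leg: A = 18 × 200 = 3600.00, centroid at (9.00, 100.00).
horizontal leg: A = 70 × 16 = 1120.00, centroid at (53.00, 8.00).
gusset: A = ½·40·52 = 1040.00, centroid at (31.33, 33.33).
ΣA = 5760.00 in², ΣAx_c = 124346.67 in³, ΣAy_c = 403626.67 in³.
x_c = 124346.67/5760.00 = 21.59 in; y_c = 403626.67/5760.00 = 70.07 in.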